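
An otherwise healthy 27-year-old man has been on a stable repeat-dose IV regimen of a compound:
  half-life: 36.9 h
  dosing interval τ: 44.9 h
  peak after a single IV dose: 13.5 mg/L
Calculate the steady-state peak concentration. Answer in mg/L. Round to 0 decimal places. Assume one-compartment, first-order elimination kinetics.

k = ln2 / t½ = 0.693147 / 36.9 = 0.01878 h⁻¹
e^(−kτ) = e^(−0.01878 × 44.9) = 0.4303
Accumulation ratio R = 1 / (1 − e^(−kτ)) = 1 / (1 − 0.4303) = 1.755
Steady-state peak = C₀ × R = 13.5 × 1.755 = 23.69 mg/L

24 mg/L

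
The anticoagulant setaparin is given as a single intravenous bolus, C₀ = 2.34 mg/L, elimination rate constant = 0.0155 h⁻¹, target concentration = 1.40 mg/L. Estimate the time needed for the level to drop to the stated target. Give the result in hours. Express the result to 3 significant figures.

t = ln(C₀ / C) / k = ln(2.340 / 1.40) / 0.01550
  = ln(1.671) / 0.01550 = 0.5134 / 0.01550 = 33.12 h

33.1 h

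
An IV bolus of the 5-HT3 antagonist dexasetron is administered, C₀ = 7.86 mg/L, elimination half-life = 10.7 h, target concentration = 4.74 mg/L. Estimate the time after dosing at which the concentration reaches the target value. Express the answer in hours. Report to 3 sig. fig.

7.81 h

k = ln2 / t½ = 0.693147 / 10.7 = 0.06478 h⁻¹
t = ln(C₀ / C) / k = ln(7.860 / 4.74) / 0.06478
  = ln(1.658) / 0.06478 = 0.5056 / 0.06478 = 7.805 h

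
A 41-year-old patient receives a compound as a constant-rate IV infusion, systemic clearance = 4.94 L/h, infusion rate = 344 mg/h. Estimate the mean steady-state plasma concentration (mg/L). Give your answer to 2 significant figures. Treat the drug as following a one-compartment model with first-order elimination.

70 mg/L

At steady state Css = R₀ / CL = 344 / 4.940 = 69.64 mg/L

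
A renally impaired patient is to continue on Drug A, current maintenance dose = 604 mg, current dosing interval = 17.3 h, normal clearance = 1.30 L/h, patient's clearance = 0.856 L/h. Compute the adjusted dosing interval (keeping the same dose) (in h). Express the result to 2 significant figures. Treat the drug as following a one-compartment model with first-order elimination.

26 h

To keep the same average steady-state level, dosing rate must scale with clearance.
CL ratio = 0.856 / 1.30 = 0.6585
New interval (same dose) = 17.3 / 0.6585 = 26.27 h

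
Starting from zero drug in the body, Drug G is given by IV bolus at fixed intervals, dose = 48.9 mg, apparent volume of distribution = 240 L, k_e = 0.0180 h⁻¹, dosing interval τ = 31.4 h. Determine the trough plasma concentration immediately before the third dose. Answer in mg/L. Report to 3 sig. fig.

C₀ per dose = Dose / Vd = 48.9 / 240 = 0.2038 mg/L
Fraction remaining after one interval: r = e^(−kτ) = e^(−0.01800 × 31.4) = 0.5682
Before dose 3, 2 doses have been given (aged 1τ, 2τ).
C_trough = C₀ × (r + r²) = 0.2038 × (0.5682 + 0.3229) = 0.1816 mg/L

0.182 mg/L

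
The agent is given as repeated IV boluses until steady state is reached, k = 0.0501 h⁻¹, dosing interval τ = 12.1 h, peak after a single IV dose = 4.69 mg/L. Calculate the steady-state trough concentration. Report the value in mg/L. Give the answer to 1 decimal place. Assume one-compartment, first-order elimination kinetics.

e^(−kτ) = e^(−0.05010 × 12.1) = 0.5454
Accumulation ratio R = 1 / (1 − e^(−kτ)) = 1 / (1 − 0.5454) = 2.200
Steady-state trough = C₀ × R × e^(−kτ) = 4.69 × 2.200 × 0.5454 = 5.627 mg/L

5.6 mg/L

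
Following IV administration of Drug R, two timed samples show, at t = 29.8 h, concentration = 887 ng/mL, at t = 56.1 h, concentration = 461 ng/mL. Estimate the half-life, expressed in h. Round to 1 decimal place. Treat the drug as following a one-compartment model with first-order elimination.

k = ln(C₁/C₂) / (t₂ − t₁) = ln(887/461) / (56.1 − 29.8)
  = 0.6544 / 26.30 = 0.02488 h⁻¹
t½ = ln2 / k = 0.693147 / 0.02488 = 27.86 h

27.9 h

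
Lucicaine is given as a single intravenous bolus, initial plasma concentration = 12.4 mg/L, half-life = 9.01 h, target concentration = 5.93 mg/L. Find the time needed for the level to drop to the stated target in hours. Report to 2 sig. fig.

9.6 h

k = ln2 / t½ = 0.693147 / 9.01 = 0.07693 h⁻¹
t = ln(C₀ / C) / k = ln(12.40 / 5.93) / 0.07693
  = ln(2.091) / 0.07693 = 0.7376 / 0.07693 = 9.588 h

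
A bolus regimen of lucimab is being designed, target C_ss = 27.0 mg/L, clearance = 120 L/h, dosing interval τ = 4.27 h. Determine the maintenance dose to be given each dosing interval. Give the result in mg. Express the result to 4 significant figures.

At steady state, Dose/τ = Css × CL.
Dose = Css × CL × τ = 27.0 × 120.0 × 4.27 = 13830 mg

13830 mg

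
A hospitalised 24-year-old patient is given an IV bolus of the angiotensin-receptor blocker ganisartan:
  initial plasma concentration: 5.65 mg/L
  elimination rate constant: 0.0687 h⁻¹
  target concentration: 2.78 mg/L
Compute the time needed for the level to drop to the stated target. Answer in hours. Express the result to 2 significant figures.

10 h

t = ln(C₀ / C) / k = ln(5.650 / 2.78) / 0.06870
  = ln(2.032) / 0.06870 = 0.7090 / 0.06870 = 10.32 h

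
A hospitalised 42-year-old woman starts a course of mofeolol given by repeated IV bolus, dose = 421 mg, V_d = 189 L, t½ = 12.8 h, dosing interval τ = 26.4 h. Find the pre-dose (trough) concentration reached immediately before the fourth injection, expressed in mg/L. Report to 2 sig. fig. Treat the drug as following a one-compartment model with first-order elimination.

C₀ per dose = Dose / Vd = 421 / 189 = 2.228 mg/L
k = ln2 / t½ = 0.693147 / 12.8 = 0.05415 h⁻¹
Fraction remaining after one interval: r = e^(−kτ) = e^(−0.05415 × 26.4) = 0.2394
Before dose 4, 3 doses have been given (aged 1τ, 2τ, 3τ).
C_trough = C₀ × (r + r² + … + r^3) = C₀ × r(1−r^3)/(1−r)
        = 2.228 × 0.2394 × (1 − 0.01372) / (1 − 0.2394) = 0.6916 mg/L

0.69 mg/L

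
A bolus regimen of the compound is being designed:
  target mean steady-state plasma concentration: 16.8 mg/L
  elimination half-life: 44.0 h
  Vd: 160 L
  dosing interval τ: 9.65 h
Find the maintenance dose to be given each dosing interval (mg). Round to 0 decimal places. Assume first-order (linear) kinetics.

409 mg

k = ln2 / t½ = 0.693147 / 44.0 = 0.01575 h⁻¹
CL = k × Vd = 0.01575 × 160 = 2.520 L/h
At steady state, Dose/τ = Css × CL.
Dose = Css × CL × τ = 16.8 × 2.520 × 9.65 = 408.5 mg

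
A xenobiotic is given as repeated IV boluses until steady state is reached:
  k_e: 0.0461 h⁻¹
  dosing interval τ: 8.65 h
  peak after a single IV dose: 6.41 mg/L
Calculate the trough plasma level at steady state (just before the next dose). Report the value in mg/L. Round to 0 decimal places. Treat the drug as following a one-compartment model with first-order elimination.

e^(−kτ) = e^(−0.04610 × 8.65) = 0.6711
Accumulation ratio R = 1 / (1 − e^(−kτ)) = 1 / (1 − 0.6711) = 3.040
Steady-state trough = C₀ × R × e^(−kτ) = 6.41 × 3.040 × 0.6711 = 13.08 mg/L

13 mg/L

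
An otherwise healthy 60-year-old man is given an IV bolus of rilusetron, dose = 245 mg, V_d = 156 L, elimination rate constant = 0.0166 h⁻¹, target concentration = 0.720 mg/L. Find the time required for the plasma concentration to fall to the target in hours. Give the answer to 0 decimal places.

C₀ = Dose / Vd = 245.0 / 156 = 1.571 mg/L
t = ln(C₀ / C) / k = ln(1.571 / 0.720) / 0.01660
  = ln(2.182) / 0.01660 = 0.7802 / 0.01660 = 47.00 h

47 h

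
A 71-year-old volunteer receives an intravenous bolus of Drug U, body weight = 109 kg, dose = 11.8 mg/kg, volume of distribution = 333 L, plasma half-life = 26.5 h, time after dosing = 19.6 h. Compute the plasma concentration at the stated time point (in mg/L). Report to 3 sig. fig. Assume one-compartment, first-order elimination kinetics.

Total dose = 11.8 × 109 = 1286 mg
C₀ = Dose / Vd = 1286 / 333 = 3.862 mg/L
k = ln2 / t½ = 0.693147 / 26.5 = 0.02616 h⁻¹
C = C₀ · e^(−k·t) = 3.862 × e^(−0.02616 × 19.6)
  = 3.862 × 0.5989 = 2.313 mg/L

2.31 mg/L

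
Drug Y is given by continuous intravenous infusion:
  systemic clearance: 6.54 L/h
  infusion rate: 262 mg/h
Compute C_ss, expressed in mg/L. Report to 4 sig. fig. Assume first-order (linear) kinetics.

40.06 mg/L

At steady state Css = R₀ / CL = 262 / 6.540 = 40.06 mg/L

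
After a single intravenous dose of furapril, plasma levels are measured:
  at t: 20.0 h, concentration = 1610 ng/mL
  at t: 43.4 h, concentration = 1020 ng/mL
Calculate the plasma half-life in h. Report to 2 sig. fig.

36 h

k = ln(C₁/C₂) / (t₂ − t₁) = ln(1610/1020) / (43.4 − 20.0)
  = 0.4564 / 23.40 = 0.01950 h⁻¹
t½ = ln2 / k = 0.693147 / 0.01950 = 35.55 h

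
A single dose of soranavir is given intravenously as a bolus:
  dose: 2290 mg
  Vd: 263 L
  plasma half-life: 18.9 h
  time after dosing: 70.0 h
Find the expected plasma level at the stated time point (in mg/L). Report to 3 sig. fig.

0.668 mg/L

C₀ = Dose / Vd = 2290 / 263 = 8.707 mg/L
k = ln2 / t½ = 0.693147 / 18.9 = 0.03667 h⁻¹
C = C₀ · e^(−k·t) = 8.707 × e^(−0.03667 × 70.0)
  = 8.707 × 0.07677 = 0.6684 mg/L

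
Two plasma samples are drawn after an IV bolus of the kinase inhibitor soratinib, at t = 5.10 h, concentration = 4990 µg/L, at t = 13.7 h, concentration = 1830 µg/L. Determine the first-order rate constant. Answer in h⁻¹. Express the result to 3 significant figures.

k = ln(C₁/C₂) / (t₂ − t₁) = ln(4990/1830) / (13.7 − 5.10)
  = 1.003 / 8.600 = 0.1166 h⁻¹

0.117 h⁻¹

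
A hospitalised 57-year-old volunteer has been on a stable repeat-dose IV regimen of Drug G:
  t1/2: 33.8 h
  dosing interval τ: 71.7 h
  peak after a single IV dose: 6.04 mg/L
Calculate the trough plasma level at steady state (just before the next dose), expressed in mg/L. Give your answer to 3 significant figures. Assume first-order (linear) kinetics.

k = ln2 / t½ = 0.693147 / 33.8 = 0.02051 h⁻¹
e^(−kτ) = e^(−0.02051 × 71.7) = 0.2298
Accumulation ratio R = 1 / (1 − e^(−kτ)) = 1 / (1 − 0.2298) = 1.298
Steady-state trough = C₀ × R × e^(−kτ) = 6.04 × 1.298 × 0.2298 = 1.802 mg/L

1.80 mg/L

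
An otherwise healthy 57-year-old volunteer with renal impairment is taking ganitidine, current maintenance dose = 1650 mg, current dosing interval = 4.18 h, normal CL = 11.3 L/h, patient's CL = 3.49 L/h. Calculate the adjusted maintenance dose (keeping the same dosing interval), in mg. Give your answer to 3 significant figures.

510 mg

To keep the same average steady-state level, dosing rate must scale with clearance.
CL ratio = 3.49 / 11.3 = 0.3088
New dose (same interval) = 1650 × 0.3088 = 509.5 mg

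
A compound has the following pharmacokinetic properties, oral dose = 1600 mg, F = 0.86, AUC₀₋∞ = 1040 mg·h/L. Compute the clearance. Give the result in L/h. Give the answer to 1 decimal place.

CL = F·Dose / AUC = 0.86 × 1600 / 1040 = 1.323 L/h

1.3 L/h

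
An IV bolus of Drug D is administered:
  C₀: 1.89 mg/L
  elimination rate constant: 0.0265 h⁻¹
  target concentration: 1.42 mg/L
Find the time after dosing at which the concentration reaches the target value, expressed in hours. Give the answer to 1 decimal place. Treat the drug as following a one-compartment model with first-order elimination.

t = ln(C₀ / C) / k = ln(1.890 / 1.42) / 0.02650
  = ln(1.331) / 0.02650 = 0.2859 / 0.02650 = 10.79 h

10.8 h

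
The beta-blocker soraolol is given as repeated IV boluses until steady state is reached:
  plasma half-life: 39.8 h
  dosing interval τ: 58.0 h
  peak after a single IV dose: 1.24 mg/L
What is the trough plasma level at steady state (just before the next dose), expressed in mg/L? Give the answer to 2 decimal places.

k = ln2 / t½ = 0.693147 / 39.8 = 0.01742 h⁻¹
e^(−kτ) = e^(−0.01742 × 58.0) = 0.3641
Accumulation ratio R = 1 / (1 − e^(−kτ)) = 1 / (1 − 0.3641) = 1.573
Steady-state trough = C₀ × R × e^(−kτ) = 1.24 × 1.573 × 0.3641 = 0.7102 mg/L

0.71 mg/L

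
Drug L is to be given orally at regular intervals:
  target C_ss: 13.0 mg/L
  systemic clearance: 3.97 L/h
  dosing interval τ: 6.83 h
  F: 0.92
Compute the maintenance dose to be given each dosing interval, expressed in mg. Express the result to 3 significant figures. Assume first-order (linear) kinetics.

383 mg

At steady state, F × (Dose/τ) = Css × CL.
Dose = Css × CL × τ / F = 13.0 × 3.970 × 6.83 / 0.92 = 383.1 mg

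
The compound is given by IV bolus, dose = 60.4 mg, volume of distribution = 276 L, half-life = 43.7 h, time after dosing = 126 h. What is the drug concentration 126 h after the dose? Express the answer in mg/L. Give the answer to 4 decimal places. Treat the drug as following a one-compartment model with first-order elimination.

C₀ = Dose / Vd = 60.40 / 276 = 0.2188 mg/L
k = ln2 / t½ = 0.693147 / 43.7 = 0.01586 h⁻¹
C = C₀ · e^(−k·t) = 0.2188 × e^(−0.01586 × 126)
  = 0.2188 × 0.1356 = 0.02967 mg/L

0.0297 mg/L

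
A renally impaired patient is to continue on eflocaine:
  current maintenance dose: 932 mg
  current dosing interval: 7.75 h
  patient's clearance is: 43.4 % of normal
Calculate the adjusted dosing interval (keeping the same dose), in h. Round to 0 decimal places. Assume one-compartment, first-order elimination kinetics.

To keep the same average steady-state level, dosing rate must scale with clearance.
CL ratio = 43.4 / 100 = 0.4340
New interval (same dose) = 7.75 / 0.4340 = 17.86 h

18 h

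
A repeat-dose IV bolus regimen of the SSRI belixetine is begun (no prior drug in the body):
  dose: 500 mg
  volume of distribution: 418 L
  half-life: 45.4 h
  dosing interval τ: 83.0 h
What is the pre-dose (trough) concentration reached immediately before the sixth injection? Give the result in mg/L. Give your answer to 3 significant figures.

C₀ per dose = Dose / Vd = 500 / 418 = 1.196 mg/L
k = ln2 / t½ = 0.693147 / 45.4 = 0.01527 h⁻¹
Fraction remaining after one interval: r = e^(−kτ) = e^(−0.01527 × 83.0) = 0.2816
Before dose 6, 5 doses have been given (aged 1τ, 2τ, 3τ, 4τ, 5τ).
C_trough = C₀ × (r + r² + … + r^5) = C₀ × r(1−r^5)/(1−r)
        = 1.196 × 0.2816 × (1 − 0.001771) / (1 − 0.2816) = 0.4680 mg/L

0.468 mg/L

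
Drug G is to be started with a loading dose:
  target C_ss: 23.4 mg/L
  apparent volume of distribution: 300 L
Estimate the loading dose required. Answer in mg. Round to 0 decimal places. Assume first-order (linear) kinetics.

7020 mg

LD = Css × Vd = 23.4 × 300 = 7020 mg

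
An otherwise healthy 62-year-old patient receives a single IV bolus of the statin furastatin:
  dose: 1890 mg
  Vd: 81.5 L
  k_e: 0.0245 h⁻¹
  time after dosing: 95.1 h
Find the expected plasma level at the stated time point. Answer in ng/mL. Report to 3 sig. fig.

C₀ = Dose / Vd = 1890 / 81.5 = 23.19 mg/L
C = C₀ · e^(−k·t) = 23.19 × e^(−0.02450 × 95.1)
  = 23.19 × 0.09730 = 2.256 mg/L
Convert: 2.256 mg/L × 1000 = 2256 ng/mL

2260 ng/mL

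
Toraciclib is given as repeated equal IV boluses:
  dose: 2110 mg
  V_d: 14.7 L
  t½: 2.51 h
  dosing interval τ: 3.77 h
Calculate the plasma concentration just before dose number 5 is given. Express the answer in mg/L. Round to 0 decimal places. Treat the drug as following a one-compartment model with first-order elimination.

77 mg/L

C₀ per dose = Dose / Vd = 2110 / 14.7 = 143.5 mg/L
k = ln2 / t½ = 0.693147 / 2.51 = 0.2762 h⁻¹
Fraction remaining after one interval: r = e^(−kτ) = e^(−0.2762 × 3.77) = 0.3530
Before dose 5, 4 doses have been given (aged 1τ, 2τ, 3τ, 4τ).
C_trough = C₀ × (r + r² + … + r^4) = C₀ × r(1−r^4)/(1−r)
        = 143.5 × 0.3530 × (1 − 0.01553) / (1 − 0.3530) = 77.08 mg/L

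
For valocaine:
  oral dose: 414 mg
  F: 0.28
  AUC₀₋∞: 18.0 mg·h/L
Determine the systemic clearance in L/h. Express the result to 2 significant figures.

CL = F·Dose / AUC = 0.28 × 414 / 18.0 = 6.440 L/h

6.4 L/h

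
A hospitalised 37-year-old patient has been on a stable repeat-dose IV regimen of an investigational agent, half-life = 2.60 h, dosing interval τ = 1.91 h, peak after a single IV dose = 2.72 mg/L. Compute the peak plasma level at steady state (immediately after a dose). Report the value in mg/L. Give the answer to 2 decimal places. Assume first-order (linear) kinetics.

6.82 mg/L

k = ln2 / t½ = 0.693147 / 2.60 = 0.2666 h⁻¹
e^(−kτ) = e^(−0.2666 × 1.91) = 0.6010
Accumulation ratio R = 1 / (1 − e^(−kτ)) = 1 / (1 − 0.6010) = 2.506
Steady-state peak = C₀ × R = 2.72 × 2.506 = 6.816 mg/L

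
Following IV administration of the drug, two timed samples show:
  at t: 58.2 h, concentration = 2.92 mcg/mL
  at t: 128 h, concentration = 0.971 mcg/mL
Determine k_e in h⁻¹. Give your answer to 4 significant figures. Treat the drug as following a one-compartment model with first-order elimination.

k = ln(C₁/C₂) / (t₂ − t₁) = ln(2.92/0.971) / (128 − 58.2)
  = 1.101 / 69.80 = 0.01577 h⁻¹

0.01577 h⁻¹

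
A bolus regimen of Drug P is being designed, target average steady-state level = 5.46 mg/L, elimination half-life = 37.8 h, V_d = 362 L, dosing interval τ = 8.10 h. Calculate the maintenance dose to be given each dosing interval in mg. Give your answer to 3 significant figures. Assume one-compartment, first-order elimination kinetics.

k = ln2 / t½ = 0.693147 / 37.8 = 0.01834 h⁻¹
CL = k × Vd = 0.01834 × 362 = 6.639 L/h
At steady state, Dose/τ = Css × CL.
Dose = Css × CL × τ = 5.46 × 6.639 × 8.10 = 293.6 mg

294 mg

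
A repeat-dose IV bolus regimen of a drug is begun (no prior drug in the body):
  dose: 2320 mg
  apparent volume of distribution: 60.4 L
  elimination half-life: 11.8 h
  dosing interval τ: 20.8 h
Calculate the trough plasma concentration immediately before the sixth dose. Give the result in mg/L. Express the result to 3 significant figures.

16.0 mg/L

C₀ per dose = Dose / Vd = 2320 / 60.4 = 38.41 mg/L
k = ln2 / t½ = 0.693147 / 11.8 = 0.05874 h⁻¹
Fraction remaining after one interval: r = e^(−kτ) = e^(−0.05874 × 20.8) = 0.2947
Before dose 6, 5 doses have been given (aged 1τ, 2τ, 3τ, 4τ, 5τ).
C_trough = C₀ × (r + r² + … + r^5) = C₀ × r(1−r^5)/(1−r)
        = 38.41 × 0.2947 × (1 − 0.002223) / (1 − 0.2947) = 16.01 mg/L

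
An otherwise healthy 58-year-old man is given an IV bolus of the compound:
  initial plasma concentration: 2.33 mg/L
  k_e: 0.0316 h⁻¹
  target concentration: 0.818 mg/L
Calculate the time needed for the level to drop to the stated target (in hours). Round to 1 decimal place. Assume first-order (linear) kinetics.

33.1 h

t = ln(C₀ / C) / k = ln(2.330 / 0.818) / 0.03160
  = ln(2.848) / 0.03160 = 1.047 / 0.03160 = 33.13 h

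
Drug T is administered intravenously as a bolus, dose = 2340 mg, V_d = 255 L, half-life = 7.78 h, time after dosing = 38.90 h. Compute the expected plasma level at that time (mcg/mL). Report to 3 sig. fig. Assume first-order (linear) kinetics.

0.287 mcg/mL

C₀ = Dose / Vd = 2340 / 255 = 9.176 mg/L
k = ln2 / t½ = 0.693147 / 7.78 = 0.08909 h⁻¹
t / t½ = 38.90 / 7.78 = 5 half-lives
C = C₀ × (1/2)^5 = 9.176 × 0.03125 = 0.2868 mg/L
(0.2868 mg/L = 0.2868 mcg/mL)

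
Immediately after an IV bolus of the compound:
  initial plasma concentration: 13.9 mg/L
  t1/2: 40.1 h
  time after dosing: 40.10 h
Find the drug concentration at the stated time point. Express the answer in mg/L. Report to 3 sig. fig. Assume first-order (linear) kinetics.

k = ln2 / t½ = 0.693147 / 40.1 = 0.01729 h⁻¹
t / t½ = 40.10 / 40.1 = 1 half-lives
C = C₀ × (1/2)^1 = 13.90 × 0.5000 = 6.950 mg/L

6.95 mg/L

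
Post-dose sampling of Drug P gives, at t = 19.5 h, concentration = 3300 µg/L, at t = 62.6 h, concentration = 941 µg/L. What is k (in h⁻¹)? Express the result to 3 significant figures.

0.0291 h⁻¹

k = ln(C₁/C₂) / (t₂ − t₁) = ln(3300/941) / (62.6 − 19.5)
  = 1.255 / 43.10 = 0.02912 h⁻¹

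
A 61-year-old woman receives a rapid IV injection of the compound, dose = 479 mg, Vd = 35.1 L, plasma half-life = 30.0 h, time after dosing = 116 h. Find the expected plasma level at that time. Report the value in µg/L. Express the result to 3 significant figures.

C₀ = Dose / Vd = 479.0 / 35.1 = 13.65 mg/L
k = ln2 / t½ = 0.693147 / 30.0 = 0.02310 h⁻¹
C = C₀ · e^(−k·t) = 13.65 × e^(−0.02310 × 116)
  = 13.65 × 0.06859 = 0.9363 mg/L
Convert: 0.9363 mg/L × 1000 = 936.3 µg/L

936 µg/L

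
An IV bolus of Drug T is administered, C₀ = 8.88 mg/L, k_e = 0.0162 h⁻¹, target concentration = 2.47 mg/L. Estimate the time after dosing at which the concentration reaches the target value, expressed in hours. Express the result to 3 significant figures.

79.0 h

t = ln(C₀ / C) / k = ln(8.880 / 2.47) / 0.01620
  = ln(3.595) / 0.01620 = 1.280 / 0.01620 = 79.01 h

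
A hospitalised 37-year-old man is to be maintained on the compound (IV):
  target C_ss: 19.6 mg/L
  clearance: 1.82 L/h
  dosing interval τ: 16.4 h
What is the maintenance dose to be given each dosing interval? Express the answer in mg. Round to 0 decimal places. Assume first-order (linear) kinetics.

585 mg

At steady state, Dose/τ = Css × CL.
Dose = Css × CL × τ = 19.6 × 1.820 × 16.4 = 585.0 mg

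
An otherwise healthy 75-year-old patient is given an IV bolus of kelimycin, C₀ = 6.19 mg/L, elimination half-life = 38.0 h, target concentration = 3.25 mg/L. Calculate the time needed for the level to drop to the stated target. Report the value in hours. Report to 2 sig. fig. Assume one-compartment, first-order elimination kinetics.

k = ln2 / t½ = 0.693147 / 38.0 = 0.01824 h⁻¹
t = ln(C₀ / C) / k = ln(6.190 / 3.25) / 0.01824
  = ln(1.905) / 0.01824 = 0.6445 / 0.01824 = 35.33 h

35 h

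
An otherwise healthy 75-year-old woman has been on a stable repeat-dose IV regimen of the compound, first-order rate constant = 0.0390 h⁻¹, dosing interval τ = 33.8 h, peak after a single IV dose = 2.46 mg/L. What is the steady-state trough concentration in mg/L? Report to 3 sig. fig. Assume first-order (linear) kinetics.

0.899 mg/L

e^(−kτ) = e^(−0.03900 × 33.8) = 0.2676
Accumulation ratio R = 1 / (1 − e^(−kτ)) = 1 / (1 − 0.2676) = 1.365
Steady-state trough = C₀ × R × e^(−kτ) = 2.46 × 1.365 × 0.2676 = 0.8986 mg/L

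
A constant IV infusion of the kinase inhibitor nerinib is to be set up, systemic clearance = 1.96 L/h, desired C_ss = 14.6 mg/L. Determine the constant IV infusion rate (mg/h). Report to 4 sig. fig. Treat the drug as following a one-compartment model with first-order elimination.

At steady state, infusion rate R₀ = Css × CL = 14.6 × 1.960 = 28.62 mg/h

28.62 mg/h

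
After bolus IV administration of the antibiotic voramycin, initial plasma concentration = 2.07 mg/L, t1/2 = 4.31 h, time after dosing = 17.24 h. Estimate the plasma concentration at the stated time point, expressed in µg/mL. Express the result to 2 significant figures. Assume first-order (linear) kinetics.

k = ln2 / t½ = 0.693147 / 4.31 = 0.1608 h⁻¹
t / t½ = 17.24 / 4.31 = 4 half-lives
C = C₀ × (1/2)^4 = 2.070 × 0.06250 = 0.1294 mg/L
(0.1294 mg/L = 0.1294 µg/mL)

0.13 µg/mL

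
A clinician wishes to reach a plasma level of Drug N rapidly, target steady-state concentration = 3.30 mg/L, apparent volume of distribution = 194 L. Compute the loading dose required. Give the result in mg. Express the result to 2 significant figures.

640 mg

LD = Css × Vd = 3.30 × 194 = 640.2 mg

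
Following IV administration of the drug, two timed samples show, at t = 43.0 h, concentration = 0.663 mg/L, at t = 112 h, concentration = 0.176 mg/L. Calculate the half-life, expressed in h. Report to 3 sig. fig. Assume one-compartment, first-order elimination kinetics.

k = ln(C₁/C₂) / (t₂ − t₁) = ln(0.663/0.176) / (112 − 43.0)
  = 1.326 / 69.00 = 0.01922 h⁻¹
t½ = ln2 / k = 0.693147 / 0.01922 = 36.06 h

36.1 h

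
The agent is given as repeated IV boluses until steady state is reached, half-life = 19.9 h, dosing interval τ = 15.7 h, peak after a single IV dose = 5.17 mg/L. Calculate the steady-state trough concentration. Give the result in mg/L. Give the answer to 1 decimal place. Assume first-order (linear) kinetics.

k = ln2 / t½ = 0.693147 / 19.9 = 0.03483 h⁻¹
e^(−kτ) = e^(−0.03483 × 15.7) = 0.5788
Accumulation ratio R = 1 / (1 − e^(−kτ)) = 1 / (1 − 0.5788) = 2.374
Steady-state trough = C₀ × R × e^(−kτ) = 5.17 × 2.374 × 0.5788 = 7.104 mg/L

7.1 mg/L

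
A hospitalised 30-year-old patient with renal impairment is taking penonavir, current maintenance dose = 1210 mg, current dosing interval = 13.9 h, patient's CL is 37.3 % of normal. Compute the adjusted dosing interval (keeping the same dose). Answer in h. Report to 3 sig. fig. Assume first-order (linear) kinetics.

37.3 h

To keep the same average steady-state level, dosing rate must scale with clearance.
CL ratio = 37.3 / 100 = 0.3730
New interval (same dose) = 13.9 / 0.3730 = 37.27 h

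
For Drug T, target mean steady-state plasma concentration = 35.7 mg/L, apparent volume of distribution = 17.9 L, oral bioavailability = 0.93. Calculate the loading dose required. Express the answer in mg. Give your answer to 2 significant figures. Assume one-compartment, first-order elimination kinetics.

LD = Css × Vd / F = 35.7 × 17.9 / 0.93 = 687.1 mg

690 mg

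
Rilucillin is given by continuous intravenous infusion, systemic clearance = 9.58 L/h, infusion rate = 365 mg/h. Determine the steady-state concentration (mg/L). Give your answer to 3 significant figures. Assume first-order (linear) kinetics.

At steady state Css = R₀ / CL = 365 / 9.580 = 38.10 mg/L

38.1 mg/L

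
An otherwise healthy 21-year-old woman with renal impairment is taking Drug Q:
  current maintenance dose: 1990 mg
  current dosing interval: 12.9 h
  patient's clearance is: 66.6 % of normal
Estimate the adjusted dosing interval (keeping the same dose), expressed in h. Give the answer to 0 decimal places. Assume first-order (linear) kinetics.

19 h

To keep the same average steady-state level, dosing rate must scale with clearance.
CL ratio = 66.6 / 100 = 0.6660
New interval (same dose) = 12.9 / 0.6660 = 19.37 h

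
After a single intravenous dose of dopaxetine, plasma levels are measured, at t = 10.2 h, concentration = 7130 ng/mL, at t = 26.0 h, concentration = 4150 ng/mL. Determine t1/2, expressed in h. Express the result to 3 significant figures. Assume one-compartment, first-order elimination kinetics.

20.2 h

k = ln(C₁/C₂) / (t₂ − t₁) = ln(7130/4150) / (26.0 − 10.2)
  = 0.5412 / 15.80 = 0.03425 h⁻¹
t½ = ln2 / k = 0.693147 / 0.03425 = 20.24 h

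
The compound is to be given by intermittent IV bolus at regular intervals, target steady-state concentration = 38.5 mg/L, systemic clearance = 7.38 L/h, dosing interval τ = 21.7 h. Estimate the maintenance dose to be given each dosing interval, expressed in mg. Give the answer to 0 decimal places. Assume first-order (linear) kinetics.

At steady state, Dose/τ = Css × CL.
Dose = Css × CL × τ = 38.5 × 7.380 × 21.7 = 6166 mg

6166 mg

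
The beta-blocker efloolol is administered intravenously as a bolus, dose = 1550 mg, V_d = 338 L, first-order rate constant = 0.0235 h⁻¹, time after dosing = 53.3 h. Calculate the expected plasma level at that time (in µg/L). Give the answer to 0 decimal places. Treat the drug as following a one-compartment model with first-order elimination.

C₀ = Dose / Vd = 1550 / 338 = 4.586 mg/L
C = C₀ · e^(−k·t) = 4.586 × e^(−0.02350 × 53.3)
  = 4.586 × 0.2858 = 1.311 mg/L
Convert: 1.311 mg/L × 1000 = 1311 µg/L

1311 µg/L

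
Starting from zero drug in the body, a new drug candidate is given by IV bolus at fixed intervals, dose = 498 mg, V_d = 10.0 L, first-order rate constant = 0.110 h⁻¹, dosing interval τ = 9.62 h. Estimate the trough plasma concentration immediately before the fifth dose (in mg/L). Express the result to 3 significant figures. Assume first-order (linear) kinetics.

26.1 mg/L

C₀ per dose = Dose / Vd = 498 / 10.0 = 49.80 mg/L
Fraction remaining after one interval: r = e^(−kτ) = e^(−0.1100 × 9.62) = 0.3471
Before dose 5, 4 doses have been given (aged 1τ, 2τ, 3τ, 4τ).
C_trough = C₀ × (r + r² + … + r^4) = C₀ × r(1−r^4)/(1−r)
        = 49.80 × 0.3471 × (1 − 0.01452) / (1 − 0.3471) = 26.09 mg/L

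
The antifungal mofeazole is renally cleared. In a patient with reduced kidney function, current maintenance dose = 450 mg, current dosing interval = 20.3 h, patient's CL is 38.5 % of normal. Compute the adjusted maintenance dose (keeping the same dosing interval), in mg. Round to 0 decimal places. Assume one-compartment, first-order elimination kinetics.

To keep the same average steady-state level, dosing rate must scale with clearance.
CL ratio = 38.5 / 100 = 0.3850
New dose (same interval) = 450 × 0.3850 = 173.3 mg

173 mg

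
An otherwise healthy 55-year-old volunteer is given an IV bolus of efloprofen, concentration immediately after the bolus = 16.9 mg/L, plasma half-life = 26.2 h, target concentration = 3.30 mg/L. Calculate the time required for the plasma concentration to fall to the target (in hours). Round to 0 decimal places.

62 h

k = ln2 / t½ = 0.693147 / 26.2 = 0.02646 h⁻¹
t = ln(C₀ / C) / k = ln(16.90 / 3.30) / 0.02646
  = ln(5.121) / 0.02646 = 1.633 / 0.02646 = 61.72 h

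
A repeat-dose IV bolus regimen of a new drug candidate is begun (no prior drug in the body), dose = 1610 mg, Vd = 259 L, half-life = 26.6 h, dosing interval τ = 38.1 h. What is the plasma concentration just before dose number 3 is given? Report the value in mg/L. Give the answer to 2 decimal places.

C₀ per dose = Dose / Vd = 1610 / 259 = 6.216 mg/L
k = ln2 / t½ = 0.693147 / 26.6 = 0.02606 h⁻¹
Fraction remaining after one interval: r = e^(−kτ) = e^(−0.02606 × 38.1) = 0.3705
Before dose 3, 2 doses have been given (aged 1τ, 2τ).
C_trough = C₀ × (r + r²) = 6.216 × (0.3705 + 0.1373) = 3.156 mg/L

3.16 mg/L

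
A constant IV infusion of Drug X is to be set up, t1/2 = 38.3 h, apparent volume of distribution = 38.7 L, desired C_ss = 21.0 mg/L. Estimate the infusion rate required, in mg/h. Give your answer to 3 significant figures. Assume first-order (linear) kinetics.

k = ln2 / t½ = 0.693147 / 38.3 = 0.01810 h⁻¹
CL = k × Vd = 0.01810 × 38.7 = 0.7005 L/h
At steady state, infusion rate R₀ = Css × CL = 21.0 × 0.7005 = 14.71 mg/h

14.7 mg/h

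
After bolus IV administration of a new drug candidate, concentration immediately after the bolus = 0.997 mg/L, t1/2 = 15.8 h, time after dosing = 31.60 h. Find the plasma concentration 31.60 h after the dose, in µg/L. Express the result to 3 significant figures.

k = ln2 / t½ = 0.693147 / 15.8 = 0.04387 h⁻¹
t / t½ = 31.60 / 15.8 = 2 half-lives
C = C₀ × (1/2)^2 = 0.9970 × 0.2500 = 0.2493 mg/L
Convert: 0.2493 mg/L × 1000 = 249.3 µg/L

249 µg/L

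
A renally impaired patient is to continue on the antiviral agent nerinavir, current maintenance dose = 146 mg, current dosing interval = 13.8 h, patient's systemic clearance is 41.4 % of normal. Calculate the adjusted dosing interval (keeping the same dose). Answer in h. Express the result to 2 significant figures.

33 h

To keep the same average steady-state level, dosing rate must scale with clearance.
CL ratio = 41.4 / 100 = 0.4140
New interval (same dose) = 13.8 / 0.4140 = 33.33 h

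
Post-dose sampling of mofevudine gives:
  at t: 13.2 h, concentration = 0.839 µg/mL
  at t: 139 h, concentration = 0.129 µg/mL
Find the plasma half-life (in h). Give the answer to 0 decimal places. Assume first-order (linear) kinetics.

k = ln(C₁/C₂) / (t₂ − t₁) = ln(0.839/0.129) / (139 − 13.2)
  = 1.872 / 125.8 = 0.01488 h⁻¹
t½ = ln2 / k = 0.693147 / 0.01488 = 46.58 h

47 h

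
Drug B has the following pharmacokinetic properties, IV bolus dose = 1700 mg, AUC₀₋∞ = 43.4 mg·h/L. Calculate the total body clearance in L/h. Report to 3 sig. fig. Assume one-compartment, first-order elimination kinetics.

CL = Dose / AUC = 1700 / 43.4 = 39.17 L/h

39.2 L/h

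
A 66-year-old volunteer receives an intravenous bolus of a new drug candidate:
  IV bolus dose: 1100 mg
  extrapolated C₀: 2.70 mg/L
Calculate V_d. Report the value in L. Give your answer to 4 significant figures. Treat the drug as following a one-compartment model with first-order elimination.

407.4 L

Vd = Dose / C₀ = 1100 / 2.70 = 407.4 L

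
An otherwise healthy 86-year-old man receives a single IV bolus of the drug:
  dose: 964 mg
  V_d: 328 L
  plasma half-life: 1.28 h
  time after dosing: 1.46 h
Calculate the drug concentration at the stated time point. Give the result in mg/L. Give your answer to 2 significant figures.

1.3 mg/L

C₀ = Dose / Vd = 964.0 / 328 = 2.939 mg/L
k = ln2 / t½ = 0.693147 / 1.28 = 0.5415 h⁻¹
C = C₀ · e^(−k·t) = 2.939 × e^(−0.5415 × 1.46)
  = 2.939 × 0.4536 = 1.333 mg/L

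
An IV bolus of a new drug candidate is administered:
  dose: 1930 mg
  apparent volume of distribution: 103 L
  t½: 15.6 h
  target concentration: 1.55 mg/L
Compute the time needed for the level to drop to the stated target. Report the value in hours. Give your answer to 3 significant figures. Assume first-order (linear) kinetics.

56.1 h

C₀ = Dose / Vd = 1930 / 103 = 18.74 mg/L
k = ln2 / t½ = 0.693147 / 15.6 = 0.04443 h⁻¹
t = ln(C₀ / C) / k = ln(18.74 / 1.55) / 0.04443
  = ln(12.09) / 0.04443 = 2.492 / 0.04443 = 56.09 h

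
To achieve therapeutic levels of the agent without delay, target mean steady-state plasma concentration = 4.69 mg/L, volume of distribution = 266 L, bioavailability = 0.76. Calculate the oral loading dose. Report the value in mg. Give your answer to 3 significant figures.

1640 mg

LD = Css × Vd / F = 4.69 × 266 / 0.76 = 1642 mg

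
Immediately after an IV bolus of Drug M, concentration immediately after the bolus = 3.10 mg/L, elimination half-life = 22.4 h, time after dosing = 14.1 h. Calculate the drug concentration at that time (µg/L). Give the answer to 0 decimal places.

k = ln2 / t½ = 0.693147 / 22.4 = 0.03094 h⁻¹
C = C₀ · e^(−k·t) = 3.100 × e^(−0.03094 × 14.1)
  = 3.100 × 0.6465 = 2.004 mg/L
Convert: 2.004 mg/L × 1000 = 2004 µg/L

2004 µg/L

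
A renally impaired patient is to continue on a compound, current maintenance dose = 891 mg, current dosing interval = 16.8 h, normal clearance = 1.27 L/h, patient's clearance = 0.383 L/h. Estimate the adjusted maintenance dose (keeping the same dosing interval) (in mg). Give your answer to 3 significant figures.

269 mg

To keep the same average steady-state level, dosing rate must scale with clearance.
CL ratio = 0.383 / 1.27 = 0.3016
New dose (same interval) = 891 × 0.3016 = 268.7 mg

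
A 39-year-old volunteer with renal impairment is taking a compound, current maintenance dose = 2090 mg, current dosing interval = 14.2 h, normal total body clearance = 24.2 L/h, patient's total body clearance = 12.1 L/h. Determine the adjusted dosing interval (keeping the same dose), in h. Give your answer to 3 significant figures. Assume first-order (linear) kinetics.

28.4 h

To keep the same average steady-state level, dosing rate must scale with clearance.
CL ratio = 12.1 / 24.2 = 0.5000
New interval (same dose) = 14.2 / 0.5000 = 28.40 h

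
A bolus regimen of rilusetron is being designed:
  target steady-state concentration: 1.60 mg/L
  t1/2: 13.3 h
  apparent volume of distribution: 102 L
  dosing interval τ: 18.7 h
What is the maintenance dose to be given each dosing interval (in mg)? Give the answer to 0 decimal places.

k = ln2 / t½ = 0.693147 / 13.3 = 0.05212 h⁻¹
CL = k × Vd = 0.05212 × 102 = 5.316 L/h
At steady state, Dose/τ = Css × CL.
Dose = Css × CL × τ = 1.60 × 5.316 × 18.7 = 159.1 mg

159 mg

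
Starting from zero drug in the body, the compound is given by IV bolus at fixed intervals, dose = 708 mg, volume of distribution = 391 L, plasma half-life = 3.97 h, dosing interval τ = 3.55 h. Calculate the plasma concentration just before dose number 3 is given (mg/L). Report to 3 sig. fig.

1.50 mg/L

C₀ per dose = Dose / Vd = 708 / 391 = 1.811 mg/L
k = ln2 / t½ = 0.693147 / 3.97 = 0.1746 h⁻¹
Fraction remaining after one interval: r = e^(−kτ) = e^(−0.1746 × 3.55) = 0.5380
Before dose 3, 2 doses have been given (aged 1τ, 2τ).
C_trough = C₀ × (r + r²) = 1.811 × (0.5380 + 0.2894) = 1.498 mg/L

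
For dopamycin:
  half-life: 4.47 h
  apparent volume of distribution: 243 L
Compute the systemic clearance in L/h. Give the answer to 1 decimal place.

k = ln2 / t½ = 0.693147 / 4.47 = 0.1551 h⁻¹
CL = k × Vd = 0.1551 × 243 = 37.69 L/h

37.7 L/h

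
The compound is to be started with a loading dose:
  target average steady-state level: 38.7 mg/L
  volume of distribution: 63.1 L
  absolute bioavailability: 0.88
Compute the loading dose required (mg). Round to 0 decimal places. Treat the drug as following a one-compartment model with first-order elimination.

2775 mg

LD = Css × Vd / F = 38.7 × 63.1 / 0.88 = 2775 mg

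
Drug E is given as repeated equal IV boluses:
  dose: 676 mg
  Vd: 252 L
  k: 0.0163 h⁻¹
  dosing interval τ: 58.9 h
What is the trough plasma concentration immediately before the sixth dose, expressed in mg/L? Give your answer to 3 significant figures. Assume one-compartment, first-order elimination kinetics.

C₀ per dose = Dose / Vd = 676 / 252 = 2.683 mg/L
Fraction remaining after one interval: r = e^(−kτ) = e^(−0.01630 × 58.9) = 0.3829
Before dose 6, 5 doses have been given (aged 1τ, 2τ, 3τ, 4τ, 5τ).
C_trough = C₀ × (r + r² + … + r^5) = C₀ × r(1−r^5)/(1−r)
        = 2.683 × 0.3829 × (1 − 0.008231) / (1 − 0.3829) = 1.651 mg/L

1.65 mg/L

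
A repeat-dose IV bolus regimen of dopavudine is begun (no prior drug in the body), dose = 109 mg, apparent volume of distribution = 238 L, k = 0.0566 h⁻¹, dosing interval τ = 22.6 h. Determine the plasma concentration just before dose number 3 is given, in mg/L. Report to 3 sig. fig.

C₀ per dose = Dose / Vd = 109 / 238 = 0.4580 mg/L
Fraction remaining after one interval: r = e^(−kτ) = e^(−0.05660 × 22.6) = 0.2783
Before dose 3, 2 doses have been given (aged 1τ, 2τ).
C_trough = C₀ × (r + r²) = 0.4580 × (0.2783 + 0.07745) = 0.1629 mg/L

0.163 mg/L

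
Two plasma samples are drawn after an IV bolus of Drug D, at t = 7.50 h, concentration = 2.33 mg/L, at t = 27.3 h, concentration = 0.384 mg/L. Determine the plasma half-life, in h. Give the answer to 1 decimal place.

k = ln(C₁/C₂) / (t₂ − t₁) = ln(2.33/0.384) / (27.3 − 7.50)
  = 1.803 / 19.80 = 0.09106 h⁻¹
t½ = ln2 / k = 0.693147 / 0.09106 = 7.612 h

7.6 h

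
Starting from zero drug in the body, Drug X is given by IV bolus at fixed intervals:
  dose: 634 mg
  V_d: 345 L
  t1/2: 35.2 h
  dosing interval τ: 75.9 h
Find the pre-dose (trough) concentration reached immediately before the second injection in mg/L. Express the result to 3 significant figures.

C₀ per dose = Dose / Vd = 634 / 345 = 1.838 mg/L
k = ln2 / t½ = 0.693147 / 35.2 = 0.01969 h⁻¹
Fraction remaining after one interval: r = e^(−kτ) = e^(−0.01969 × 75.9) = 0.2244
Before dose 2, 1 dose has been given (aged 1τ).
C_trough = C₀ × r = 1.838 × 0.2244 = 0.4124 mg/L

0.412 mg/L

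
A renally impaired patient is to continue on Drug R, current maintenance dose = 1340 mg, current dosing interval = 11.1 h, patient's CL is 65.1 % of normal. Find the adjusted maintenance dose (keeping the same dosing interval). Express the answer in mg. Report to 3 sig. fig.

To keep the same average steady-state level, dosing rate must scale with clearance.
CL ratio = 65.1 / 100 = 0.6510
New dose (same interval) = 1340 × 0.6510 = 872.3 mg

872 mg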